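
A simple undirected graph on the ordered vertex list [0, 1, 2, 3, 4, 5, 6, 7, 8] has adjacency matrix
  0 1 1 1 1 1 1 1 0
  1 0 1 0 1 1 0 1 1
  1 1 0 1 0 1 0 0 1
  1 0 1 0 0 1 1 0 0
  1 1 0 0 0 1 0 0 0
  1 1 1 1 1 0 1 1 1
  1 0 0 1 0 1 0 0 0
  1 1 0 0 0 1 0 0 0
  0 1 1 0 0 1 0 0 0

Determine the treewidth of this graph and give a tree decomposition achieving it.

Treewidth 3.
One optimal decomposition is:
Bags: B1 = {0, 1, 2, 5}  B2 = {0, 1, 5, 7}  B3 = {0, 1, 4, 5}  B4 = {0, 2, 3, 5}  B5 = {0, 3, 5, 6}  B6 = {1, 2, 5, 8}
Tree: B1–B2, B1–B3, B1–B4, B4–B5, B1–B6

The largest bag has 4 vertices, giving width 3; this decomposition certifies tw(G) ≤ 3. Conversely, {0, 1, 2, 5} is a clique of size 4, and the vertices of any clique must share a bag in every tree decomposition; so some bag has ≥ 4 vertices and tw(G) ≥ 3. Hence tw(G) = 3 exactly.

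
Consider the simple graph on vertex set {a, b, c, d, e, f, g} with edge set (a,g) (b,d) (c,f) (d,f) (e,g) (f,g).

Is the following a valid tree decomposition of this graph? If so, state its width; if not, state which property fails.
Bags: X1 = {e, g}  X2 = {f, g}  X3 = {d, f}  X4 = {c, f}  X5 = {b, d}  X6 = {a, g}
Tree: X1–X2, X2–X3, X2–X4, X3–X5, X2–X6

Every vertex of G appears in some bag (union = {a, b, c, d, e, f, g}); every edge is covered by a bag; and for each vertex v the set of bags containing v is connected in the bag tree. The decomposition is therefore valid. The largest bag has 2 vertices, so the width is 1.

Yes; width 1.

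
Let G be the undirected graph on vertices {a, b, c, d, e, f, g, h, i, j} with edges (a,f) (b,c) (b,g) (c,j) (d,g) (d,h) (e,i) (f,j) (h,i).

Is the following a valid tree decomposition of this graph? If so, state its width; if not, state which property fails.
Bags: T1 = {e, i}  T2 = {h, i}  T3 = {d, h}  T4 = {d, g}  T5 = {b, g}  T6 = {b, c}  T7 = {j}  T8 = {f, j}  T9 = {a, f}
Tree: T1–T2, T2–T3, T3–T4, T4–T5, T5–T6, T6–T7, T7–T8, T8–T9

No — edge (c,j) lies in no bag.

A tree decomposition must satisfy three properties: every vertex lies in some bag; for every edge, both endpoints lie together in some bag; and for every vertex, the bags containing it form a connected subtree. Here edge (c,j) lies in no bag, so the decomposition is invalid.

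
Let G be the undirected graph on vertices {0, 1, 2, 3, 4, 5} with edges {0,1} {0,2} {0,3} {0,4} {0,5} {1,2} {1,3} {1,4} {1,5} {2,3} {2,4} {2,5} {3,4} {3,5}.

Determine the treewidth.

4

A width-4 tree decomposition is:
Bags: B1 = {0, 1, 2, 3, 5}  B2 = {0, 1, 2, 3, 4}
Tree: B1–B2
Each bag holds 5 vertices, so the decomposition has width 4, which upper-bounds the treewidth. Conversely, {0, 1, 2, 3, 4} is a clique of size 5, and the vertices of any clique must share a bag in every tree decomposition; so some bag has ≥ 5 vertices and tw(G) ≥ 4. The upper and lower bounds meet at 4, so that is the treewidth.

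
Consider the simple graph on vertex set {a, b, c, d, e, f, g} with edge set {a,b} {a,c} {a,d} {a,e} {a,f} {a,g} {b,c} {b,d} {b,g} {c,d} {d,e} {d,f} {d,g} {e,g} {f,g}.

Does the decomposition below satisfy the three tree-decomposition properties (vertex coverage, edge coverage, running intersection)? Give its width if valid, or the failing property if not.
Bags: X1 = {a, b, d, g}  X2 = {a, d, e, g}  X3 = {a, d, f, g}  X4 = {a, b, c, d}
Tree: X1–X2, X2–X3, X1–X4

Every vertex of G appears in some bag (union = {a, b, c, d, e, f, g}); every edge is covered by a bag; and for each vertex v the set of bags containing v is connected in the bag tree. The decomposition is therefore valid. The largest bag has 4 vertices, so the width is 3.

Yes; width 3.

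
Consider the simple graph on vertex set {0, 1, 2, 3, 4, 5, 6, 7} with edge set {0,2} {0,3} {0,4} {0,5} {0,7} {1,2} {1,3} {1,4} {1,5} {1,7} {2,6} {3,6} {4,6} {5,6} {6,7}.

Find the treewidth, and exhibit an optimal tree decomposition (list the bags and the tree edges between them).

Each bag holds 4 vertices, so the decomposition has width 3, which upper-bounds the treewidth. For the lower bound: the 4 vertex sets {1,5}, {4,6}, {0}, {7} are disjoint, each induces a connected subgraph, and every pair is joined by at least one edge of G. Contracting each set to a single vertex therefore yields K_{4} as a minor, and since treewidth is minor-monotone, tw(G) ≥ tw(K_{4}) = 3. Therefore the treewidth is 3.

Treewidth 3.
Bags: B1 = {0, 1, 5, 6}  B2 = {0, 1, 4, 6}  B3 = {0, 1, 6, 7}  B4 = {0, 1, 3, 6}  B5 = {0, 1, 2, 6}
Tree: B1–B2, B2–B3, B3–B4, B4–B5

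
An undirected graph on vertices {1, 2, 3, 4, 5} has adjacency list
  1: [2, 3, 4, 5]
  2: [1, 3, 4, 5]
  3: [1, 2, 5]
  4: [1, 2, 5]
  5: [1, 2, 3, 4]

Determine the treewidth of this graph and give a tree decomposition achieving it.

Each bag holds 4 vertices, so the decomposition has width 3, which upper-bounds the treewidth. For the lower bound, the 4 vertices {1, 2, 3, 5} are pairwise adjacent, and any tree decomposition puts a clique entirely inside one bag — forcing width ≥ 3. The upper and lower bounds meet at 3, so that is the treewidth.

Treewidth 3.
One optimal decomposition is:
Bags: B1 = {1, 2, 3, 5}  B2 = {1, 2, 4, 5}
Tree: B1–B2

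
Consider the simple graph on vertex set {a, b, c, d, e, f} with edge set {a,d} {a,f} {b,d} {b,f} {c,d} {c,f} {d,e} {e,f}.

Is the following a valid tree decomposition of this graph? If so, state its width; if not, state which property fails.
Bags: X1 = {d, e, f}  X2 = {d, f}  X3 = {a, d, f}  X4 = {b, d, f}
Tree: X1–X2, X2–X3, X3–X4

No — vertex c appears in no bag.

A tree decomposition must satisfy three properties: every vertex lies in some bag; for every edge, both endpoints lie together in some bag; and for every vertex, the bags containing it form a connected subtree. Here vertex c appears in no bag, so the decomposition is invalid.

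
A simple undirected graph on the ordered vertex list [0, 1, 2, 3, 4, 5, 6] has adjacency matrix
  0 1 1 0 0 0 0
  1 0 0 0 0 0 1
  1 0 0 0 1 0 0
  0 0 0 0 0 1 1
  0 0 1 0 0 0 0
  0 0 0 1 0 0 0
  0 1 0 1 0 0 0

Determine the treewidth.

1

A width-1 tree decomposition is:
Bags: B1 = {3, 5}  B2 = {3, 6}  B3 = {1, 6}  B4 = {0, 1}  B5 = {0, 2}  B6 = {2, 4}
Tree: B1–B2, B2–B3, B3–B4, B4–B5, B5–B6
Every bag has size at most 2, so the width is 2 − 1 = 1 and tw(G) ≤ 1. G has an edge, so its treewidth is at least 1. The upper and lower bounds meet at 1, so that is the treewidth.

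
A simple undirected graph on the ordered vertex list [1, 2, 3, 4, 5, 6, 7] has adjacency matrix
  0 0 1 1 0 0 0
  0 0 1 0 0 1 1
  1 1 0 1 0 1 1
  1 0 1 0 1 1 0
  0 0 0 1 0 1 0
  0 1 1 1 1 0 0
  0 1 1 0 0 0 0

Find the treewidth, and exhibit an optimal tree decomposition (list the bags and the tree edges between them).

Each bag holds 3 vertices, so the decomposition has width 2, which upper-bounds the treewidth. On the other hand G contains the 3-clique {1, 3, 4}. A clique must lie in a single bag of any decomposition, so no decomposition can have width below 2. Therefore the treewidth is 2.

Treewidth 2.
Bags: B1 = {2, 3, 6}  B2 = {2, 3, 7}  B3 = {3, 4, 6}  B4 = {4, 5, 6}  B5 = {1, 3, 4}
Tree: B1–B2, B1–B3, B3–B4, B3–B5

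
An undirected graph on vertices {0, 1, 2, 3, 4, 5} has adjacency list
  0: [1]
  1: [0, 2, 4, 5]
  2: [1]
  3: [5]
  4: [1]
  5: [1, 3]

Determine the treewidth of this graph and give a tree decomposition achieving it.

Treewidth 1.
One such decomposition:
Bags: B1 = {1, 4}  B2 = {0, 1}  B3 = {1, 5}  B4 = {1, 2}  B5 = {3, 5}
Tree: B1–B2, B1–B3, B2–B4, B3–B5

Every bag has size at most 2, so the width is 2 − 1 = 1 and tw(G) ≤ 1. Any graph with an edge has treewidth ≥ 1, and G has the edge 1–4. Therefore the treewidth is 1.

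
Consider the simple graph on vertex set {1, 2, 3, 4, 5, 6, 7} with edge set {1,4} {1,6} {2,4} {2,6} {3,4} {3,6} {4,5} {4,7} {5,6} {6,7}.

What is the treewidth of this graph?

A width-2 tree decomposition is:
Bags: B1 = {3, 4, 6}  B2 = {1, 4, 6}  B3 = {2, 4, 6}  B4 = {4, 5, 6}  B5 = {4, 6, 7}
Tree: B1–B2, B2–B3, B3–B4, B4–B5
The largest bag has 3 vertices, giving width 2; this decomposition certifies tw(G) ≤ 2. For the lower bound, G contains the cycle 4–3–6–1–4, so G is not a forest; only forests have treewidth ≤ 1, hence tw(G) ≥ 2. The upper and lower bounds meet at 2, so that is the treewidth.

2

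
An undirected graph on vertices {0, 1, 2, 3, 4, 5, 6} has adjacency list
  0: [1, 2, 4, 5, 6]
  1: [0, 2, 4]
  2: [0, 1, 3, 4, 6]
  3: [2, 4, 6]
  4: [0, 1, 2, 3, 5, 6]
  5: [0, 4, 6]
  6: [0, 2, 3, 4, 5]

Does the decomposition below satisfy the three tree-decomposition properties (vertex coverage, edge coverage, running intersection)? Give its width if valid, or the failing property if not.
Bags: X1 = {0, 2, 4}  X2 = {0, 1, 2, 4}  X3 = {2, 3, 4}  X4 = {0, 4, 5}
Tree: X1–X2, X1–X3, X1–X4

No — vertex 6 appears in no bag.

A tree decomposition must satisfy three properties: every vertex lies in some bag; for every edge, both endpoints lie together in some bag; and for every vertex, the bags containing it form a connected subtree. Here vertex 6 appears in no bag, so the decomposition is invalid.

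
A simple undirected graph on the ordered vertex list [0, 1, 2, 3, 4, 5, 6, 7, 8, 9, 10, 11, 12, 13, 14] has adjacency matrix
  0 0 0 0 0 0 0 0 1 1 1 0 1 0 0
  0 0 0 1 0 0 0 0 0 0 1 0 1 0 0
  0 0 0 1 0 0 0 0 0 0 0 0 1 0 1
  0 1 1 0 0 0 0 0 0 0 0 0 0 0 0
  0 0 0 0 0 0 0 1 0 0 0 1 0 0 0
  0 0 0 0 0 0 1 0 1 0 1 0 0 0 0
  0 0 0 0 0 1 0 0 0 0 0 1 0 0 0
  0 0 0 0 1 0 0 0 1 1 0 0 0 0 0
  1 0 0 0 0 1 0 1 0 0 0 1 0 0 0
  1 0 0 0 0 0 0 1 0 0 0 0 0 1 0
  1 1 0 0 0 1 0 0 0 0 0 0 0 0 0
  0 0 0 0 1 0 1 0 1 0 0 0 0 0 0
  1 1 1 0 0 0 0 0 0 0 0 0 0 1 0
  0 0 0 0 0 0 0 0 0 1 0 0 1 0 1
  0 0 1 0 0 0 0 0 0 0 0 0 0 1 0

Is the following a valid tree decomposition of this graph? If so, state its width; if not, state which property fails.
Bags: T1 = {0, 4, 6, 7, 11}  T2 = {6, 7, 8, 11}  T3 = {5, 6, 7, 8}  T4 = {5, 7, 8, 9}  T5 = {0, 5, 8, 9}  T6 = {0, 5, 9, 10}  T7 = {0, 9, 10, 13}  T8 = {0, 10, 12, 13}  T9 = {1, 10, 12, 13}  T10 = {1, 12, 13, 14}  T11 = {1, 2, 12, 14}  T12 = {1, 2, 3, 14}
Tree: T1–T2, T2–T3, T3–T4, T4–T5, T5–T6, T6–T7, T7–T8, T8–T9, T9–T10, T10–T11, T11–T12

A tree decomposition must satisfy three properties: every vertex lies in some bag; for every edge, both endpoints lie together in some bag; and for every vertex, the bags containing it form a connected subtree. Here bags containing vertex 0 are not connected in the tree, so the decomposition is invalid.

No — bags containing vertex 0 are not connected in the tree.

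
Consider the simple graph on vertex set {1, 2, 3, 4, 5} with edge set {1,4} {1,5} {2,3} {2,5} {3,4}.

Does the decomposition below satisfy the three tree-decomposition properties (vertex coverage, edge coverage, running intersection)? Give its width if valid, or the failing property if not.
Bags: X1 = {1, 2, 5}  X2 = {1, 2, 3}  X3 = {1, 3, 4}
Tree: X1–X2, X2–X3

Vertex coverage: the bags together contain {1, 2, 3, 4, 5}, the full vertex set. Edge coverage: each edge of G has both endpoints in at least one bag. Running intersection: for every vertex, the bags containing it form a connected subtree. All three properties hold, so this is a valid tree decomposition of width max|bag| − 1 = 2, and hence tw(G) ≤ 2.

Yes; width 2.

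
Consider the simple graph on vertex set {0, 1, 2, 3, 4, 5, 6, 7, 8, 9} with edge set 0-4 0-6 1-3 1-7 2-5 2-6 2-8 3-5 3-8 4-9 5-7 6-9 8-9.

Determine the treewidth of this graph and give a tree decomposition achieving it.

Treewidth 2.
One optimal decomposition is:
Bags: B1 = {1, 3, 7}  B2 = {3, 5, 7}  B3 = {3, 5, 8}  B4 = {2, 5, 8}  B5 = {2, 8, 9}  B6 = {2, 6, 9}  B7 = {4, 6, 9}  B8 = {0, 4, 6}
Tree: B1–B2, B2–B3, B3–B4, B4–B5, B5–B6, B6–B7, B7–B8

Every bag has size at most 3, so the width is 3 − 1 = 2 and tw(G) ≤ 2. For the lower bound, G contains the cycle 1–7–5–3–1, so G is not a forest; only forests have treewidth ≤ 1, hence tw(G) ≥ 2. The upper and lower bounds meet at 2, so that is the treewidth.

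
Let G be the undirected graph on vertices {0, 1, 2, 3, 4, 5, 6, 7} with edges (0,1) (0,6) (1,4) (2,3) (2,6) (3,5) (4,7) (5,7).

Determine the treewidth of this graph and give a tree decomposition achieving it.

Treewidth 2.
Bags: B1 = {1, 4, 7}  B2 = {1, 5, 7}  B3 = {1, 3, 5}  B4 = {1, 2, 3}  B5 = {1, 2, 6}  B6 = {0, 1, 6}
Tree: B1–B2, B2–B3, B3–B4, B4–B5, B5–B6

Each bag holds 3 vertices, so the decomposition has width 2, which upper-bounds the treewidth. The edges 1–4–7–5–3–2–6–0–1 form a cycle, so G is not a tree and its treewidth is at least 2. The upper and lower bounds meet at 2, so that is the treewidth.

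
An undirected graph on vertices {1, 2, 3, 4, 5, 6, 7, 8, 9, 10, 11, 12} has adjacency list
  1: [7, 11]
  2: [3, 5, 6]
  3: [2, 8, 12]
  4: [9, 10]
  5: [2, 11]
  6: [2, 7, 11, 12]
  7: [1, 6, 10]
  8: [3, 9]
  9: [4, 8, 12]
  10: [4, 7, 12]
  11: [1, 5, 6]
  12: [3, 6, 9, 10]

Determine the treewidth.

A width-3 tree decomposition is:
Bags: B1 = {1, 5, 7, 11}  B2 = {5, 6, 7, 11}  B3 = {2, 5, 6, 7}  B4 = {2, 6, 7, 10}  B5 = {2, 6, 10, 12}  B6 = {2, 3, 10, 12}  B7 = {3, 4, 10, 12}  B8 = {3, 4, 9, 12}  B9 = {3, 4, 8, 9}
Tree: B1–B2, B2–B3, B3–B4, B4–B5, B5–B6, B6–B7, B7–B8, B8–B9
The largest bag has 4 vertices, giving width 3; this decomposition certifies tw(G) ≤ 3. For the lower bound: the 4 vertex sets {1,5,11}, {7}, {6}, {2,3,10,12} are disjoint, each induces a connected subgraph, and every pair is joined by at least one edge of G. Contracting each set to a single vertex therefore yields K_{4} as a minor, and since treewidth is minor-monotone, tw(G) ≥ tw(K_{4}) = 3. Hence tw(G) = 3 exactly.

3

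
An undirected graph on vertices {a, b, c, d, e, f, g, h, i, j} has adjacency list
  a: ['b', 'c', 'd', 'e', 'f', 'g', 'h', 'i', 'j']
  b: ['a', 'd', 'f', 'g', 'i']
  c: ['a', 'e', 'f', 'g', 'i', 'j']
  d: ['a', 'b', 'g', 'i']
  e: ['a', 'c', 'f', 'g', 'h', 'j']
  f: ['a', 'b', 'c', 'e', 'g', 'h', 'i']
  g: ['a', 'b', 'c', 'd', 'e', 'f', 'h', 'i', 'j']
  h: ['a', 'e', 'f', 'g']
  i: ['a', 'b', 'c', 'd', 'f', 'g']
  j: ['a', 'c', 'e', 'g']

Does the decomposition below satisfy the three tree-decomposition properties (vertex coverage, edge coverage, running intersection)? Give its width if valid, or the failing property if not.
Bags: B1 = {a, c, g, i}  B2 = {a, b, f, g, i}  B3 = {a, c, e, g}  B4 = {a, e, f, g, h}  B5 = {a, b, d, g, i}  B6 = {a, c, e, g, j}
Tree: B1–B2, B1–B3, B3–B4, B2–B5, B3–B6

A tree decomposition must satisfy three properties: every vertex lies in some bag; for every edge, both endpoints lie together in some bag; and for every vertex, the bags containing it form a connected subtree. Here edge (f,c) lies in no bag, so the decomposition is invalid.

No — edge (f,c) lies in no bag.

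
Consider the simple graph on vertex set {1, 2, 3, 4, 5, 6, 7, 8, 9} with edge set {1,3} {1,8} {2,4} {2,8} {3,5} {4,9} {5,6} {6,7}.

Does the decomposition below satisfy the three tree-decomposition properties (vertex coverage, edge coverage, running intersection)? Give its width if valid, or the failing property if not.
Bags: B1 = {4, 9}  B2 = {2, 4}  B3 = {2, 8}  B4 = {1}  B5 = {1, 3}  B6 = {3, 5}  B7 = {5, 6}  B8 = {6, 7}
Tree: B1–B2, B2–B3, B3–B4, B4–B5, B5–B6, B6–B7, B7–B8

A tree decomposition must satisfy three properties: every vertex lies in some bag; for every edge, both endpoints lie together in some bag; and for every vertex, the bags containing it form a connected subtree. Here edge (8,1) lies in no bag, so the decomposition is invalid.

No — edge (8,1) lies in no bag.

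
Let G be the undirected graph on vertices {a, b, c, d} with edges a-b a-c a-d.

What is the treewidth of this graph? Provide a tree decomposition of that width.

Treewidth 1.
One optimal decomposition is:
Bags: B1 = {a, d}  B2 = {a, b}  B3 = {a, c}
Tree: B1–B2, B2–B3

The largest bag has 2 vertices, giving width 1; this decomposition certifies tw(G) ≤ 1. Any graph with an edge has treewidth ≥ 1, and G has the edge d–a. Hence tw(G) = 1 exactly.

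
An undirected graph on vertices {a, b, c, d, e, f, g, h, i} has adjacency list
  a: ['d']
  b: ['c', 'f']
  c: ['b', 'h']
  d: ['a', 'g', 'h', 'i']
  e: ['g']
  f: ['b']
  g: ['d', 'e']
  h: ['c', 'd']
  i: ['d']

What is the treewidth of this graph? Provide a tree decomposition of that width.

Treewidth 1.
One optimal decomposition is:
Bags: B1 = {c, h}  B2 = {d, h}  B3 = {d, g}  B4 = {b, c}  B5 = {a, d}  B6 = {b, f}  B7 = {e, g}  B8 = {d, i}
Tree: B1–B2, B2–B3, B1–B4, B3–B5, B4–B6, B3–B7, B3–B8

Every bag has size at most 2, so the width is 2 − 1 = 1 and tw(G) ≤ 1. G has an edge, so its treewidth is at least 1. The upper and lower bounds meet at 1, so that is the treewidth.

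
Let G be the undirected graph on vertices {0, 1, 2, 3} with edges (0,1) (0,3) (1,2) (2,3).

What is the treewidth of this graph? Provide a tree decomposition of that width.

Treewidth 2.
One optimal decomposition is:
Bags: B1 = {1, 2, 3}  B2 = {0, 1, 3}
Tree: B1–B2

The largest bag has 3 vertices, giving width 2; this decomposition certifies tw(G) ≤ 2. Since 3–2–1–0–3 is a cycle in G, G is not acyclic. Forests are exactly the graphs of treewidth ≤ 1, so tw(G) ≥ 2. Hence tw(G) = 2 exactly.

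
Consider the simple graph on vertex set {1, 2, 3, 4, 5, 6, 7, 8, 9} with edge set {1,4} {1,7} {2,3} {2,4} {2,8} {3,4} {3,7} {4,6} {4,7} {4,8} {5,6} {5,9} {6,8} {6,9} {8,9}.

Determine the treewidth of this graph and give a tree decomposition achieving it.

Treewidth 2.
One optimal decomposition is:
Bags: B1 = {2, 4, 8}  B2 = {4, 6, 8}  B3 = {2, 3, 4}  B4 = {3, 4, 7}  B5 = {6, 8, 9}  B6 = {1, 4, 7}  B7 = {5, 6, 9}
Tree: B1–B2, B1–B3, B3–B4, B2–B5, B4–B6, B5–B7

The largest bag has 3 vertices, giving width 2; this decomposition certifies tw(G) ≤ 2. On the other hand G contains the 3-clique {6, 8, 9}. A clique must lie in a single bag of any decomposition, so no decomposition can have width below 2. Therefore the treewidth is 2.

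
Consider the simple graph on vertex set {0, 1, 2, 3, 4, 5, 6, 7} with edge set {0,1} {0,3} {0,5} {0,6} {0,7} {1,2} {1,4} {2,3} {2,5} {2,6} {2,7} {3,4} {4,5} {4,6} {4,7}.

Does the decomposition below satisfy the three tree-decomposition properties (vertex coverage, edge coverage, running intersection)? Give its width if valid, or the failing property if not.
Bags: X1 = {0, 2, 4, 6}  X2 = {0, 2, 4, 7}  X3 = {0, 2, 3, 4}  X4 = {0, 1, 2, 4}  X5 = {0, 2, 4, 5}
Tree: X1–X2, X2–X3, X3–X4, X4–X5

Checking the three conditions: (i) the bags cover all of {0, 1, 2, 3, 4, 5, 6, 7}; (ii) for each edge, some bag contains both endpoints; (iii) the bags containing any fixed vertex form a subtree. All hold, so the decomposition is valid with width 4 − 1 = 3.

Yes; width 3.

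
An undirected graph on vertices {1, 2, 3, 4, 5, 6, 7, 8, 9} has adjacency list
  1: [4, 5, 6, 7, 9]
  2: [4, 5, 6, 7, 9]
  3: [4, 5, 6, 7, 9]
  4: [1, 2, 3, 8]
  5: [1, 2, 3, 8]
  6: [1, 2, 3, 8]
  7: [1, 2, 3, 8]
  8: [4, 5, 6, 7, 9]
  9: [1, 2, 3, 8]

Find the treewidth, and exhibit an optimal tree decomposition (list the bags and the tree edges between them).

Every bag has size at most 5, so the width is 5 − 1 = 4 and tw(G) ≤ 4. For the lower bound: the 5 vertex sets {1,7}, {6,8}, {3,9}, {2}, {4} are disjoint, each induces a connected subgraph, and every pair is joined by at least one edge of G. Contracting each set to a single vertex therefore yields K_{5} as a minor, and since treewidth is minor-monotone, tw(G) ≥ tw(K_{5}) = 4. The upper and lower bounds meet at 4, so that is the treewidth.

Treewidth 4.
Bags: B1 = {1, 2, 3, 7, 8}  B2 = {1, 2, 3, 6, 8}  B3 = {1, 2, 3, 8, 9}  B4 = {1, 2, 3, 4, 8}  B5 = {1, 2, 3, 5, 8}
Tree: B1–B2, B2–B3, B3–B4, B4–B5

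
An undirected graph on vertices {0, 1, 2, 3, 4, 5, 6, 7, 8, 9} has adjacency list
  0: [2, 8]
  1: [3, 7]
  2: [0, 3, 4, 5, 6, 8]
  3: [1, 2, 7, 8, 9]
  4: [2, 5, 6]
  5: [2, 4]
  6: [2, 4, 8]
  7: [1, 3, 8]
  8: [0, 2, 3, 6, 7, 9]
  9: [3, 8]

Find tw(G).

A width-2 tree decomposition is:
Bags: B1 = {2, 3, 8}  B2 = {3, 7, 8}  B3 = {2, 6, 8}  B4 = {2, 4, 6}  B5 = {2, 4, 5}  B6 = {0, 2, 8}  B7 = {1, 3, 7}  B8 = {3, 8, 9}
Tree: B1–B2, B1–B3, B3–B4, B4–B5, B1–B6, B2–B7, B1–B8
Every bag has size at most 3, so the width is 3 − 1 = 2 and tw(G) ≤ 2. On the other hand G contains the 3-clique {1, 3, 7}. A clique must lie in a single bag of any decomposition, so no decomposition can have width below 2. Therefore the treewidth is 2.

2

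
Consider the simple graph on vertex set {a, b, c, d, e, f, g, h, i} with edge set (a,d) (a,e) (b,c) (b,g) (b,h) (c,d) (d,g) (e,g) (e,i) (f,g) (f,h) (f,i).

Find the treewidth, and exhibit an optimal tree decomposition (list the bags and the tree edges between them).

Every bag has size at most 4, so the width is 4 − 1 = 3 and tw(G) ≤ 3. For the lower bound: the 4 vertex sets {a,e,i}, {d}, {g}, {b,c,f,h} are disjoint, each induces a connected subgraph, and every pair is joined by at least one edge of G. Contracting each set to a single vertex therefore yields K_{4} as a minor, and since treewidth is minor-monotone, tw(G) ≥ tw(K_{4}) = 3. Hence tw(G) = 3 exactly.

Treewidth 3.
One such decomposition:
Bags: B1 = {a, d, e, i}  B2 = {d, e, g, i}  B3 = {d, f, g, i}  B4 = {c, d, f, g}  B5 = {b, c, f, g}  B6 = {b, c, f, h}
Tree: B1–B2, B2–B3, B3–B4, B4–B5, B5–B6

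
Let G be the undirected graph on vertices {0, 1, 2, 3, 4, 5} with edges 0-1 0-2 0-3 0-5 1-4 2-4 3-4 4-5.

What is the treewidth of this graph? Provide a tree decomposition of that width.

Every bag has size at most 3, so the width is 3 − 1 = 2 and tw(G) ≤ 2. Since 1–4–5–0–1 is a cycle in G, G is not acyclic. Forests are exactly the graphs of treewidth ≤ 1, so tw(G) ≥ 2. Therefore the treewidth is 2.

Treewidth 2.
Bags: B1 = {0, 1, 4}  B2 = {0, 4, 5}  B3 = {0, 3, 4}  B4 = {0, 2, 4}
Tree: B1–B2, B2–B3, B3–B4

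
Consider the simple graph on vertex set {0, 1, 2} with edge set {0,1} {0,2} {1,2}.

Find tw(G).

A width-2 tree decomposition is:
Bags: B1 = {0, 1, 2}
Tree: (single bag)
With just one bag of size 3, the width is 3 − 1 = 2, so tw(G) ≤ 2. Conversely, {0, 1, 2} is a clique of size 3, and the vertices of any clique must share a bag in every tree decomposition; so some bag has ≥ 3 vertices and tw(G) ≥ 2. Combining the bounds, tw(G) = 2.

2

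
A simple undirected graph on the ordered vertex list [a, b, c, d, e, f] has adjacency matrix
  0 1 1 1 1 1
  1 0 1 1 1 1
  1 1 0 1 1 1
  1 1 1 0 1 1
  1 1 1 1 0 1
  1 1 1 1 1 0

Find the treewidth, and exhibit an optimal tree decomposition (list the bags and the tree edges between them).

Treewidth 5.
One optimal decomposition is:
Bags: B1 = {a, b, c, d, e, f}
Tree: (single bag)

A single bag containing all 6 vertices is trivially a valid decomposition of width 5. For the lower bound, the 6 vertices {a, b, c, d, e, f} are pairwise adjacent, and any tree decomposition puts a clique entirely inside one bag — forcing width ≥ 5. Hence tw(G) = 5 exactly.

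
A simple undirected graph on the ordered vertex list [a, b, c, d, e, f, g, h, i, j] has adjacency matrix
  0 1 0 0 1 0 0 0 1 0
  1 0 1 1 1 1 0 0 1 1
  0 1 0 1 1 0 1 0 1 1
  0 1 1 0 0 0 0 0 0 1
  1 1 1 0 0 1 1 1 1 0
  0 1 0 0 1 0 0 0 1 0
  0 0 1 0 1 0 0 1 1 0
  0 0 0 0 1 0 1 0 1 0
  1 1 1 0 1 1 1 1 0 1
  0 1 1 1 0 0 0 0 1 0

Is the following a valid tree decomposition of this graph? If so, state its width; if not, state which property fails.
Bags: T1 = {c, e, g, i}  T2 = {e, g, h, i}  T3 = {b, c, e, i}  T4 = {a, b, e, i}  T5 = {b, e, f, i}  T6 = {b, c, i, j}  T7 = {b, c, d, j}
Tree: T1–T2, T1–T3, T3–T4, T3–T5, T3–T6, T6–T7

Yes; width 3.

Vertex coverage: the bags together contain {a, b, c, d, e, f, g, h, i, j}, the full vertex set. Edge coverage: each edge of G has both endpoints in at least one bag. Running intersection: for every vertex, the bags containing it form a connected subtree. All three properties hold, so this is a valid tree decomposition of width max|bag| − 1 = 3, and hence tw(G) ≤ 3.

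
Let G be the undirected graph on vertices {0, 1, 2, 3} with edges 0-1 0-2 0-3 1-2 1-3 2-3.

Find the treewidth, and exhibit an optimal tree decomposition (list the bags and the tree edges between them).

Treewidth 3.
One optimal decomposition is:
Bags: B1 = {0, 1, 2, 3}
Tree: (single bag)

With just one bag of size 4, the width is 4 − 1 = 3, so tw(G) ≤ 3. Conversely, {0, 1, 2, 3} is a clique of size 4, and the vertices of any clique must share a bag in every tree decomposition; so some bag has ≥ 4 vertices and tw(G) ≥ 3. Hence tw(G) = 3 exactly.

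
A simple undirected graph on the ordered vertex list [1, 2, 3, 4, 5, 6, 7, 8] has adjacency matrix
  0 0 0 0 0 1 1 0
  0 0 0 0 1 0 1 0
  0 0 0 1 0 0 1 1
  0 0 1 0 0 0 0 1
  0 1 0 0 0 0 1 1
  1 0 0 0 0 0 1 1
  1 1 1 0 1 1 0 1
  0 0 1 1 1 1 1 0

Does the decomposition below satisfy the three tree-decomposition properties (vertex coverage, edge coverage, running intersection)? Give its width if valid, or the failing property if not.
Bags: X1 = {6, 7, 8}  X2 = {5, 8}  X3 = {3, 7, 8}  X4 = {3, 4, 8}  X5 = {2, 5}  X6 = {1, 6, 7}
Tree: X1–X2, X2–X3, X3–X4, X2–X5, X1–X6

A tree decomposition must satisfy three properties: every vertex lies in some bag; for every edge, both endpoints lie together in some bag; and for every vertex, the bags containing it form a connected subtree. Here edge (7,5) lies in no bag, so the decomposition is invalid.

No — edge (7,5) lies in no bag.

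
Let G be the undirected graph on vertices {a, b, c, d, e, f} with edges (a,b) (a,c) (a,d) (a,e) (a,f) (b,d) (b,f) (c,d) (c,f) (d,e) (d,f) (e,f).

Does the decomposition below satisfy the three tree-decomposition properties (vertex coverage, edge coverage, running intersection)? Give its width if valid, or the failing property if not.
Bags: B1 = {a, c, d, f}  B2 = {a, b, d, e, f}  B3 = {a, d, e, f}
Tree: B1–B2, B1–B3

No — bags containing vertex e are not connected in the tree.

A tree decomposition must satisfy three properties: every vertex lies in some bag; for every edge, both endpoints lie together in some bag; and for every vertex, the bags containing it form a connected subtree. Here bags containing vertex e are not connected in the tree, so the decomposition is invalid.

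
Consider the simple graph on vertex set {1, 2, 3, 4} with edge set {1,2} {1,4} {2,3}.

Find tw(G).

1

A width-1 tree decomposition is:
Bags: B1 = {1, 4}  B2 = {1, 2}  B3 = {2, 3}
Tree: B1–B2, B2–B3
The largest bag has 2 vertices, giving width 1; this decomposition certifies tw(G) ≤ 1. G has an edge, so its treewidth is at least 1. Hence tw(G) = 1 exactly.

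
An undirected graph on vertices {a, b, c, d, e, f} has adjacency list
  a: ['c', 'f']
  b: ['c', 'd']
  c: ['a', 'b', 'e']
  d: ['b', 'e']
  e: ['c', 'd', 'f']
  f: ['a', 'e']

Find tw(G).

2

A width-2 tree decomposition is:
Bags: B1 = {a, e, f}  B2 = {a, c, e}  B3 = {c, d, e}  B4 = {b, c, d}
Tree: B1–B2, B2–B3, B3–B4
The largest bag has 3 vertices, giving width 2; this decomposition certifies tw(G) ≤ 2. The edges f–a–c–e–f form a cycle, so G is not a tree and its treewidth is at least 2. The upper and lower bounds meet at 2, so that is the treewidth.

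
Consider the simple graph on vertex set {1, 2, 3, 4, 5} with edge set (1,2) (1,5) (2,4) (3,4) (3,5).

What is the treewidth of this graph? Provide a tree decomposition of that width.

The largest bag has 3 vertices, giving width 2; this decomposition certifies tw(G) ≤ 2. Since 1–2–4–3–5–1 is a cycle in G, G is not acyclic. Forests are exactly the graphs of treewidth ≤ 1, so tw(G) ≥ 2. Hence tw(G) = 2 exactly.

Treewidth 2.
One such decomposition:
Bags: B1 = {1, 2, 4}  B2 = {1, 3, 4}  B3 = {1, 3, 5}
Tree: B1–B2, B2–B3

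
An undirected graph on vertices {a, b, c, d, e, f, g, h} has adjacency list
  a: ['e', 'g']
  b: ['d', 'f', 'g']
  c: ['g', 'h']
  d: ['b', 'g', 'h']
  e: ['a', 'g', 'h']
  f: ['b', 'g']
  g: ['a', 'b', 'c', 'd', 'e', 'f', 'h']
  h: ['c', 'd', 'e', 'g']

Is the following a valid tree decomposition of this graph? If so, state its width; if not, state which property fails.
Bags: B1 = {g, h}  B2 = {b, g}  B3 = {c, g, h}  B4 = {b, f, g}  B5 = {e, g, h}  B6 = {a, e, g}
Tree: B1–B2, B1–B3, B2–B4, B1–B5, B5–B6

A tree decomposition must satisfy three properties: every vertex lies in some bag; for every edge, both endpoints lie together in some bag; and for every vertex, the bags containing it form a connected subtree. Here vertex d appears in no bag, so the decomposition is invalid.

No — vertex d appears in no bag.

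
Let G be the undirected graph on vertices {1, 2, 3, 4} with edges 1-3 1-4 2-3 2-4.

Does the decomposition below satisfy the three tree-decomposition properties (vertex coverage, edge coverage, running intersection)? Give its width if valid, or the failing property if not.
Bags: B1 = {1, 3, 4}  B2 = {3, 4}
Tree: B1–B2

No — vertex 2 appears in no bag.

A tree decomposition must satisfy three properties: every vertex lies in some bag; for every edge, both endpoints lie together in some bag; and for every vertex, the bags containing it form a connected subtree. Here vertex 2 appears in no bag, so the decomposition is invalid.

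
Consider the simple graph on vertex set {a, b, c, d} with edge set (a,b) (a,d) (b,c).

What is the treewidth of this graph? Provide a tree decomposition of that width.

Treewidth 1.
One such decomposition:
Bags: B1 = {b, c}  B2 = {a, b}  B3 = {a, d}
Tree: B1–B2, B2–B3

The largest bag has 2 vertices, giving width 1; this decomposition certifies tw(G) ≤ 1. Since G has at least one edge (e.g. c–b), it is not an edgeless graph, so tw(G) ≥ 1. Hence tw(G) = 1 exactly.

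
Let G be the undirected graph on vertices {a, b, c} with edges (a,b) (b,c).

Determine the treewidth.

1

A width-1 tree decomposition is:
Bags: B1 = {a, b}  B2 = {b, c}
Tree: B1–B2
Every bag has size at most 2, so the width is 2 − 1 = 1 and tw(G) ≤ 1. Since G has at least one edge (e.g. a–b), it is not an edgeless graph, so tw(G) ≥ 1. Combining the bounds, tw(G) = 1.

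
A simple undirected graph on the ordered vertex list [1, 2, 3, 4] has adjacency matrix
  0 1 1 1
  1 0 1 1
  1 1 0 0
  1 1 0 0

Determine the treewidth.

A width-2 tree decomposition is:
Bags: B1 = {1, 2, 3}  B2 = {1, 2, 4}
Tree: B1–B2
The largest bag has 3 vertices, giving width 2; this decomposition certifies tw(G) ≤ 2. For the lower bound, the 3 vertices {1, 2, 3} are pairwise adjacent, and any tree decomposition puts a clique entirely inside one bag — forcing width ≥ 2. Hence tw(G) = 2 exactly.

2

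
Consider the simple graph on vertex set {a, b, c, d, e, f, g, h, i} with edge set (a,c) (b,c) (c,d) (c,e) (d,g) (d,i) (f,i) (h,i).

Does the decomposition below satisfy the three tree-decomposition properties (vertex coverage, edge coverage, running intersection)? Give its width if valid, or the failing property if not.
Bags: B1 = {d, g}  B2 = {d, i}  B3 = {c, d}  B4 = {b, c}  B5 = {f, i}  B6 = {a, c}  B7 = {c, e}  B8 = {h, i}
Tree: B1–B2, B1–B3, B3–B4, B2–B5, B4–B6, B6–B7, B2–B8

Vertex coverage: the bags together contain {a, b, c, d, e, f, g, h, i}, the full vertex set. Edge coverage: each edge of G has both endpoints in at least one bag. Running intersection: for every vertex, the bags containing it form a connected subtree. All three properties hold, so this is a valid tree decomposition of width max|bag| − 1 = 1, and hence tw(G) ≤ 1.

Yes; width 1.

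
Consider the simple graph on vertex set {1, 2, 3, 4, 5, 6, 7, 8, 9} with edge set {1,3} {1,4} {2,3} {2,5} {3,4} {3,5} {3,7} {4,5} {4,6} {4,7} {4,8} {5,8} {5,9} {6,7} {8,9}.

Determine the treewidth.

A width-2 tree decomposition is:
Bags: B1 = {3, 4, 5}  B2 = {4, 5, 8}  B3 = {3, 4, 7}  B4 = {4, 6, 7}  B5 = {1, 3, 4}  B6 = {5, 8, 9}  B7 = {2, 3, 5}
Tree: B1–B2, B1–B3, B3–B4, B1–B5, B2–B6, B1–B7
The largest bag has 3 vertices, giving width 2; this decomposition certifies tw(G) ≤ 2. For the lower bound, the 3 vertices {5, 8, 9} are pairwise adjacent, and any tree decomposition puts a clique entirely inside one bag — forcing width ≥ 2. Therefore the treewidth is 2.

2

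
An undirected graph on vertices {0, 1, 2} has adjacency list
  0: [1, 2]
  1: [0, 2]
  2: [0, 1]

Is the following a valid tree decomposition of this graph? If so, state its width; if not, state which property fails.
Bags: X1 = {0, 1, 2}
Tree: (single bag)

Yes; width 2.

Vertex coverage: the bags together contain {0, 1, 2}, the full vertex set. Edge coverage: each edge of G has both endpoints in at least one bag. Running intersection: for every vertex, the bags containing it form a connected subtree. All three properties hold, so this is a valid tree decomposition of width max|bag| − 1 = 2, and hence tw(G) ≤ 2.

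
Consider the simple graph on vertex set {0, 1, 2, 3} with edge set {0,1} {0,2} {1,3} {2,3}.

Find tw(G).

2

A width-2 tree decomposition is:
Bags: B1 = {0, 1, 2}  B2 = {1, 2, 3}
Tree: B1–B2
The largest bag has 3 vertices, giving width 2; this decomposition certifies tw(G) ≤ 2. Since 1–0–2–3–1 is a cycle in G, G is not acyclic. Forests are exactly the graphs of treewidth ≤ 1, so tw(G) ≥ 2. Therefore the treewidth is 2.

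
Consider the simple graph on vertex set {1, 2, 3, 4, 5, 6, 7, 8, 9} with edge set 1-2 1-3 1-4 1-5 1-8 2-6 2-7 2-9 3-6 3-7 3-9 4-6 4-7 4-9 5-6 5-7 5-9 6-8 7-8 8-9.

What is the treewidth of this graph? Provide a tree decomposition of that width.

The largest bag has 5 vertices, giving width 4; this decomposition certifies tw(G) ≤ 4. For the lower bound: the 5 vertex sets {4,9}, {3,7}, {5,6}, {1}, {2} are disjoint, each induces a connected subgraph, and every pair is joined by at least one edge of G. Contracting each set to a single vertex therefore yields K_{5} as a minor, and since treewidth is minor-monotone, tw(G) ≥ tw(K_{5}) = 4. Combining the bounds, tw(G) = 4.

Treewidth 4.
One optimal decomposition is:
Bags: B1 = {1, 4, 6, 7, 9}  B2 = {1, 3, 6, 7, 9}  B3 = {1, 5, 6, 7, 9}  B4 = {1, 2, 6, 7, 9}  B5 = {1, 6, 7, 8, 9}
Tree: B1–B2, B2–B3, B3–B4, B4–B5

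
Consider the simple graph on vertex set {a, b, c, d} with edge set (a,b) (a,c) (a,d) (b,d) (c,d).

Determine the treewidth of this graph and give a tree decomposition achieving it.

Treewidth 2.
One such decomposition:
Bags: B1 = {a, b, d}  B2 = {a, c, d}
Tree: B1–B2

Every bag has size at most 3, so the width is 3 − 1 = 2 and tw(G) ≤ 2. On the other hand G contains the 3-clique {a, c, d}. A clique must lie in a single bag of any decomposition, so no decomposition can have width below 2. Hence tw(G) = 2 exactly.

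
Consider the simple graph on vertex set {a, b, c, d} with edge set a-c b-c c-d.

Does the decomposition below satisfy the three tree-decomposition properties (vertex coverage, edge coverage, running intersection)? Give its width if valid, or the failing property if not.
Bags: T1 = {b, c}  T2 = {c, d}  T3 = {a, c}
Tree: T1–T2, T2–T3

Vertex coverage: the bags together contain {a, b, c, d}, the full vertex set. Edge coverage: each edge of G has both endpoints in at least one bag. Running intersection: for every vertex, the bags containing it form a connected subtree. All three properties hold, so this is a valid tree decomposition of width max|bag| − 1 = 1, and hence tw(G) ≤ 1.

Yes; width 1.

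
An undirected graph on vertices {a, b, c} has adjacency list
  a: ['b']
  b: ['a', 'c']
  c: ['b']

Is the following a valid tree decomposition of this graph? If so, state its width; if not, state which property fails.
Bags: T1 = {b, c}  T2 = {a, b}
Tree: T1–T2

Checking the three conditions: (i) the bags cover all of {a, b, c}; (ii) for each edge, some bag contains both endpoints; (iii) the bags containing any fixed vertex form a subtree. All hold, so the decomposition is valid with width 2 − 1 = 1.

Yes; width 1.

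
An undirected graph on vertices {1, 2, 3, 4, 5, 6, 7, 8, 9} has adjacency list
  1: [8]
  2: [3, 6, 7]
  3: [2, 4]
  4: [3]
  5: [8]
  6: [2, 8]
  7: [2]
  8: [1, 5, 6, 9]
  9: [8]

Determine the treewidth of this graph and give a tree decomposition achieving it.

Each bag holds 2 vertices, so the decomposition has width 1, which upper-bounds the treewidth. G has an edge, so its treewidth is at least 1. The upper and lower bounds meet at 1, so that is the treewidth.

Treewidth 1.
One such decomposition:
Bags: B1 = {8, 9}  B2 = {6, 8}  B3 = {1, 8}  B4 = {2, 6}  B5 = {2, 3}  B6 = {3, 4}  B7 = {5, 8}  B8 = {2, 7}
Tree: B1–B2, B2–B3, B2–B4, B4–B5, B5–B6, B3–B7, B4–B8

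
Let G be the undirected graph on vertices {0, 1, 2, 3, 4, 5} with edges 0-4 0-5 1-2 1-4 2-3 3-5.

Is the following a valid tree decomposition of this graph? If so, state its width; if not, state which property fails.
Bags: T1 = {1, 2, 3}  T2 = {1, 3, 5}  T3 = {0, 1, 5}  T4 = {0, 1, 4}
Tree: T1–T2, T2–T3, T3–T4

Yes; width 2.

Every vertex of G appears in some bag (union = {0, 1, 2, 3, 4, 5}); every edge is covered by a bag; and for each vertex v the set of bags containing v is connected in the bag tree. The decomposition is therefore valid. The largest bag has 3 vertices, so the width is 2.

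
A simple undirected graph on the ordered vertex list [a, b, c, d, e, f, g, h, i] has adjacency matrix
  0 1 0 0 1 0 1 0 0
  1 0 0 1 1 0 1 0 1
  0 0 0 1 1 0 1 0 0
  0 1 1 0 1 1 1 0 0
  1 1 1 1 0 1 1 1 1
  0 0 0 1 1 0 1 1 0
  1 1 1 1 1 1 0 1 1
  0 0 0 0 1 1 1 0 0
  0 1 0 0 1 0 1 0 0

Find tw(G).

3

A width-3 tree decomposition is:
Bags: B1 = {b, d, e, g}  B2 = {c, d, e, g}  B3 = {b, e, g, i}  B4 = {a, b, e, g}  B5 = {d, e, f, g}  B6 = {e, f, g, h}
Tree: B1–B2, B1–B3, B3–B4, B1–B5, B5–B6
The largest bag has 4 vertices, giving width 3; this decomposition certifies tw(G) ≤ 3. On the other hand G contains the 4-clique {c, d, e, g}. A clique must lie in a single bag of any decomposition, so no decomposition can have width below 3. Therefore the treewidth is 3.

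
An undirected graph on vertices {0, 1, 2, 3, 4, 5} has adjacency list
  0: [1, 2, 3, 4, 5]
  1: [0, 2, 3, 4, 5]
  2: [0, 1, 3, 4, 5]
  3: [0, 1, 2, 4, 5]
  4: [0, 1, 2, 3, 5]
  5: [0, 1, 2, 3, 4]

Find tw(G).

A width-5 tree decomposition is:
Bags: B1 = {0, 1, 2, 3, 4, 5}
Tree: (single bag)
With just one bag of size 6, the width is 6 − 1 = 5, so tw(G) ≤ 5. Conversely, {0, 1, 2, 3, 4, 5} is a clique of size 6, and the vertices of any clique must share a bag in every tree decomposition; so some bag has ≥ 6 vertices and tw(G) ≥ 5. The upper and lower bounds meet at 5, so that is the treewidth.

5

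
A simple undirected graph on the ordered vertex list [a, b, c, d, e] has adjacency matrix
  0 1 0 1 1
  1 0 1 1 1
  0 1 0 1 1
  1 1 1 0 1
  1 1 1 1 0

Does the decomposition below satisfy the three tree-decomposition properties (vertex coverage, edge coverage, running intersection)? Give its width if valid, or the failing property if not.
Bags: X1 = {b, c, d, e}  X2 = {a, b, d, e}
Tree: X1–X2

Every vertex of G appears in some bag (union = {a, b, c, d, e}); every edge is covered by a bag; and for each vertex v the set of bags containing v is connected in the bag tree. The decomposition is therefore valid. The largest bag has 4 vertices, so the width is 3.

Yes; width 3.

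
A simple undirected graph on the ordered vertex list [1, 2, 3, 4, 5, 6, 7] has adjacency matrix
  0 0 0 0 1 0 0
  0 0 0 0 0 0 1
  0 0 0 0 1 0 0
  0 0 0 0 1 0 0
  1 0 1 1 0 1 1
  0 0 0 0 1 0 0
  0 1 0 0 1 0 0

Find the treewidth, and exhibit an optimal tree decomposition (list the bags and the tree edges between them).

Each bag holds 2 vertices, so the decomposition has width 1, which upper-bounds the treewidth. Since G has at least one edge (e.g. 5–4), it is not an edgeless graph, so tw(G) ≥ 1. The upper and lower bounds meet at 1, so that is the treewidth.

Treewidth 1.
One such decomposition:
Bags: B1 = {4, 5}  B2 = {1, 5}  B3 = {5, 6}  B4 = {5, 7}  B5 = {3, 5}  B6 = {2, 7}
Tree: B1–B2, B2–B3, B1–B4, B4–B5, B4–B6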